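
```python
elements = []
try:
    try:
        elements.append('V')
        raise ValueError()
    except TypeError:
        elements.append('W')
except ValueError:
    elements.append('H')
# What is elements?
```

Step-by-step execution trace:
1. Inner try: `elements.append('V')` → elements = ['V'].
2. `raise ValueError()` raises ValueError.
3. Inner `except TypeError` does not match ValueError; exception propagates to outer try.
4. Outer `except ValueError` matches → `elements.append('H')` → elements = ['V', 'H'].
Result: ['V', 'H']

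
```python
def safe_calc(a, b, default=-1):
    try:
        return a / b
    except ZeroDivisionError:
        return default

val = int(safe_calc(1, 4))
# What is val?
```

Step-by-step execution trace:
1. `safe_calc(1, 4)` enters try: `return 1 / 4` → returns 0.25. No exception raised.
2. `except ZeroDivisionError` is skipped.
3. `int(0.25)` → 0 → val = 0.
Result: 0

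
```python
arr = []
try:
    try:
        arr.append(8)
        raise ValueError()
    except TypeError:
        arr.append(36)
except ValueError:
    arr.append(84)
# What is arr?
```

Step-by-step execution trace:
1. Inner try: `arr.append(8)` → arr = [8].
2. `raise ValueError()` raises ValueError.
3. Inner `except TypeError` does not match ValueError; exception propagates to outer try.
4. Outer `except ValueError` matches → `arr.append(84)` → arr = [8, 84].
Result: [8, 84]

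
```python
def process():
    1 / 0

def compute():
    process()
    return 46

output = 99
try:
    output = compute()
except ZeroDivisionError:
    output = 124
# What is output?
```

Step-by-step execution trace:
1. output starts at 99.
2. try: `compute()` calls `process()`.
3. `process()` evaluates `1 / 0`, which raises ZeroDivisionError; it propagates through compute (uncaught).
4. `return 46` in compute is not reached; the assignment to output does not complete.
5. `except ZeroDivisionError` matches → output = 124.
Result: 124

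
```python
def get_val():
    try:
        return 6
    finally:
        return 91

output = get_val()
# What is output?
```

Step-by-step execution trace:
1. `get_val()` enters try: `return 6` sets pending return value 6.
2. Before returning, `finally: return 91` runs and overrides the pending return.
3. get_val() returns 91 → output = 91.
Result: 91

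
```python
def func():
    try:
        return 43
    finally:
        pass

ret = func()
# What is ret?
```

Step-by-step execution trace:
1. `func()` enters try: `return 43` sets pending return value 43.
2. Before returning, `finally: pass` runs (no effect).
3. func() returns 43 → ret = 43.
Result: 43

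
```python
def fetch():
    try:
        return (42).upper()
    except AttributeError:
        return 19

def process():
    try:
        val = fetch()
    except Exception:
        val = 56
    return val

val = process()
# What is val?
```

Step-by-step execution trace:
1. `process()` calls `fetch()`.
2. In fetch: `(42).upper()` raises AttributeError; `except AttributeError` catches it → returns 19.
3. In process: `val = fetch()` → val = 19. No exception reaches process.
4. `except Exception` is skipped; process returns 19.
5. val = 19.
Result: 19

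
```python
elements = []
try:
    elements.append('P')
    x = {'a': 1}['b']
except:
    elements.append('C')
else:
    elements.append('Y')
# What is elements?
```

Step-by-step execution trace:
1. try: `elements.append('P')` → elements = ['P'].
2. `x = {'a': 1}['b']` raises KeyError.
3. bare `except` matches → `elements.append('C')` → elements = ['P', 'C'].
4. `else` is skipped (an exception was raised).
Result: ['P', 'C']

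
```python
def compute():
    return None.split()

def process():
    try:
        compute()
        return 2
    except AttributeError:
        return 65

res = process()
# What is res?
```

Step-by-step execution trace:
1. `process()` calls `compute()`.
2. `compute()` evaluates `None.split()`, which raises AttributeError; it propagates to the caller.
3. `return 2` is not reached.
4. `except AttributeError` in process matches → returns 65.
5. res = 65.
Result: 65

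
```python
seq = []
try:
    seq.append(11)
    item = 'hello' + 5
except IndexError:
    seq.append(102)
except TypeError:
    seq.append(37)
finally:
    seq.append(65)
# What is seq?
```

Step-by-step execution trace:
1. try: `seq.append(11)` → seq = [11].
2. `item = 'hello' + 5` raises TypeError.
3. `except IndexError` does not match TypeError; skipped.
4. `except TypeError` matches → `seq.append(37)` → seq = [11, 37].
5. finally always runs: `seq.append(65)` → seq = [11, 37, 65].
Result: [11, 37, 65]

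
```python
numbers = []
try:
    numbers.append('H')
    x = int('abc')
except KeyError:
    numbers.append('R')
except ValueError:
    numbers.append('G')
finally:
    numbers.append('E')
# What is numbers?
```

Step-by-step execution trace:
1. try: `numbers.append('H')` → numbers = ['H'].
2. `x = int('abc')` raises ValueError.
3. `except KeyError` does not match ValueError; skipped.
4. `except ValueError` matches → `numbers.append('G')` → numbers = ['H', 'G'].
5. finally always runs: `numbers.append('E')` → numbers = ['H', 'G', 'E'].
Result: ['H', 'G', 'E']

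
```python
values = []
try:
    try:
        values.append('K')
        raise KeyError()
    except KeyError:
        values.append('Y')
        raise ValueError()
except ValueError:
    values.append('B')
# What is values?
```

Step-by-step execution trace:
1. Inner try: `values.append('K')` → values = ['K'].
2. `raise KeyError()` raises KeyError.
3. Inner `except KeyError` matches → `values.append('Y')` → values = ['K', 'Y'].
4. `raise ValueError()` raises ValueError; propagates to outer try.
5. Outer `except ValueError` matches → `values.append('B')` → values = ['K', 'Y', 'B'].
Result: ['K', 'Y', 'B']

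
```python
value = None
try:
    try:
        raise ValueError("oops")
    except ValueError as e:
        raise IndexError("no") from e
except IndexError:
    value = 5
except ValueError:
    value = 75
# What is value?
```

Step-by-step execution trace:
1. Inner try raises ValueError; inner `except ValueError as e` catches it.
2. `raise IndexError(...) from e` raises IndexError (ValueError is attached as __cause__, but only IndexError is active).
3. Outer `except IndexError` matches → value = 5.
4. `except ValueError` is not reached.
Result: 5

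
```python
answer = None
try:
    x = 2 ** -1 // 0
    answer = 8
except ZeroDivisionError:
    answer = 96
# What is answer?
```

Step-by-step execution trace:
1. `x = 2 ** -1 // 0` raises ZeroDivisionError.
2. `answer = 8` is not reached.
3. `except ZeroDivisionError` matches → answer = 96.
Result: 96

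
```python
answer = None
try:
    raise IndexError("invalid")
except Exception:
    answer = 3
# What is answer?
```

Step-by-step execution trace:
1. `raise IndexError(...)` raises IndexError.
2. `except Exception` matches (IndexError is a subclass of Exception) → answer = 3.
Result: 3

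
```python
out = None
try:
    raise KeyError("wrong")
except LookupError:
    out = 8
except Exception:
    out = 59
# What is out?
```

Step-by-step execution trace:
1. `raise KeyError(...)` raises KeyError.
2. `except LookupError` matches (KeyError is a subclass of LookupError) → out = 8.
3. `except Exception` is not reached.
Result: 8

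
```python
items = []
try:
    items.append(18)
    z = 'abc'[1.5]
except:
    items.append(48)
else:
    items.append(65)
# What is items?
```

Step-by-step execution trace:
1. try: `items.append(18)` → items = [18].
2. `z = 'abc'[1.5]` raises TypeError.
3. bare `except` matches → `items.append(48)` → items = [18, 48].
4. `else` is skipped (an exception was raised).
Result: [18, 48]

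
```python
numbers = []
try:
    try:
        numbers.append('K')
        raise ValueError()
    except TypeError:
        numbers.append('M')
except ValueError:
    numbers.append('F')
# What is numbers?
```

Step-by-step execution trace:
1. Inner try: `numbers.append('K')` → numbers = ['K'].
2. `raise ValueError()` raises ValueError.
3. Inner `except TypeError` does not match ValueError; exception propagates to outer try.
4. Outer `except ValueError` matches → `numbers.append('F')` → numbers = ['K', 'F'].
Result: ['K', 'F']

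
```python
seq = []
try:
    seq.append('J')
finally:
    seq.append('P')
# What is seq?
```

Step-by-step execution trace:
1. try: `seq.append('J')` → seq = ['J'].
2. The try body completes without raising.
3. finally always runs: `seq.append('P')` → seq = ['J', 'P'].
Result: ['J', 'P']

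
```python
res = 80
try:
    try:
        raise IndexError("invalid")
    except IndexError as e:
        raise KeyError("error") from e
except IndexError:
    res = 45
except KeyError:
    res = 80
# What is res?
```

Step-by-step execution trace:
1. Inner try raises IndexError; inner `except IndexError as e` catches it.
2. `raise KeyError(...) from e` raises KeyError (IndexError is attached as __cause__, but only KeyError is active).
3. Outer `except IndexError` does not match KeyError; skipped.
4. Outer `except KeyError` matches → res = 80.
Result: 80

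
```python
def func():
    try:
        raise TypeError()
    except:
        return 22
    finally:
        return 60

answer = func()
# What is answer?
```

Step-by-step execution trace:
1. `func()` enters try: `raise TypeError()` raises TypeError.
2. bare `except` matches → `return 22` sets pending return value 22.
3. Before returning, `finally: return 60` runs and overrides the pending return.
4. func() returns 60 → answer = 60.
Result: 60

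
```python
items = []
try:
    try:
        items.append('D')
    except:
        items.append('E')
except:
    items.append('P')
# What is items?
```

Step-by-step execution trace:
1. Inner try: `items.append('D')` → items = ['D']. No exception raised.
2. Inner `except` is skipped.
3. Inner try completes normally; outer `except` is skipped.
Result: ['D']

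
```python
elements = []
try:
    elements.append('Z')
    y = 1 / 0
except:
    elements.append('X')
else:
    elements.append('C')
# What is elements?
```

Step-by-step execution trace:
1. try: `elements.append('Z')` → elements = ['Z'].
2. `y = 1 / 0` raises ZeroDivisionError.
3. bare `except` matches → `elements.append('X')` → elements = ['Z', 'X'].
4. `else` is skipped (an exception was raised).
Result: ['Z', 'X']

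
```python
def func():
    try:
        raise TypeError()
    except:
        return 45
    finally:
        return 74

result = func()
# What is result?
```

Step-by-step execution trace:
1. `func()` enters try: `raise TypeError()` raises TypeError.
2. bare `except` matches → `return 45` sets pending return value 45.
3. Before returning, `finally: return 74` runs and overrides the pending return.
4. func() returns 74 → result = 74.
Result: 74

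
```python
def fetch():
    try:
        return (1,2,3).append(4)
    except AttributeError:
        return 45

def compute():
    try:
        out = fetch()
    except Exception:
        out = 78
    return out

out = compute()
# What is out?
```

Step-by-step execution trace:
1. `compute()` calls `fetch()`.
2. In fetch: `(1,2,3).append(4)` raises AttributeError; `except AttributeError` catches it → returns 45.
3. In compute: `out = fetch()` → out = 45. No exception reaches compute.
4. `except Exception` is skipped; compute returns 45.
5. out = 45.
Result: 45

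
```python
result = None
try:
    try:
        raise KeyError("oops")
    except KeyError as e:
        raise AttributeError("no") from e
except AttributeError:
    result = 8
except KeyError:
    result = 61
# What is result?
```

Step-by-step execution trace:
1. Inner try raises KeyError; inner `except KeyError as e` catches it.
2. `raise AttributeError(...) from e` raises AttributeError (KeyError is attached as __cause__, but only AttributeError is active).
3. Outer `except AttributeError` matches → result = 8.
4. `except KeyError` is not reached.
Result: 8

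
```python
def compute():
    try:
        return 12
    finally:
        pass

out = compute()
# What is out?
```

Step-by-step execution trace:
1. `compute()` enters try: `return 12` sets pending return value 12.
2. Before returning, `finally: pass` runs (no effect).
3. compute() returns 12 → out = 12.
Result: 12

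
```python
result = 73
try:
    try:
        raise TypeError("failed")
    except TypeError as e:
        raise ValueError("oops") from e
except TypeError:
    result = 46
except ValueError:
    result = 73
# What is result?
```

Step-by-step execution trace:
1. Inner try raises TypeError; inner `except TypeError as e` catches it.
2. `raise ValueError(...) from e` raises ValueError (TypeError is attached as __cause__, but only ValueError is active).
3. Outer `except TypeError` does not match ValueError; skipped.
4. Outer `except ValueError` matches → result = 73.
Result: 73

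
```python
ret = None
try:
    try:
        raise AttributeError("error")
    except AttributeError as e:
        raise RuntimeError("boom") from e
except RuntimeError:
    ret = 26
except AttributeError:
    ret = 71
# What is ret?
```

Step-by-step execution trace:
1. Inner try raises AttributeError; inner `except AttributeError as e` catches it.
2. `raise RuntimeError(...) from e` raises RuntimeError (AttributeError is attached as __cause__, but only RuntimeError is active).
3. Outer `except RuntimeError` matches → ret = 26.
4. `except AttributeError` is not reached.
Result: 26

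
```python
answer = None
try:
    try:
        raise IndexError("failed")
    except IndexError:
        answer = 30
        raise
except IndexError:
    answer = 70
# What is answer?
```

Step-by-step execution trace:
1. Inner try: `raise IndexError("failed")` raises IndexError.
2. Inner `except IndexError` matches → answer = 30.
3. bare `raise` re-raises the same IndexError.
4. Outer `except IndexError` matches → answer = 70.
Result: 70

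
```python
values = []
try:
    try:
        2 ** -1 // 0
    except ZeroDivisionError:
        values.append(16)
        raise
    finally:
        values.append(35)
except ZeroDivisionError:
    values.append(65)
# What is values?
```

Step-by-step execution trace:
1. Inner try: `2 ** -1 // 0` raises ZeroDivisionError.
2. Inner `except ZeroDivisionError` matches → `values.append(16)` → values = [16].
3. bare `raise` re-raises ZeroDivisionError.
4. Inner `finally` runs during unwinding: `values.append(35)` → values = [16, 35].
5. Outer `except ZeroDivisionError` matches → `values.append(65)` → values = [16, 35, 65].
Result: [16, 35, 65]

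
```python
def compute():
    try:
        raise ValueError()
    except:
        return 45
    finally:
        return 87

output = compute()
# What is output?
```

Step-by-step execution trace:
1. `compute()` enters try: `raise ValueError()` raises ValueError.
2. bare `except` matches → `return 45` sets pending return value 45.
3. Before returning, `finally: return 87` runs and overrides the pending return.
4. compute() returns 87 → output = 87.
Result: 87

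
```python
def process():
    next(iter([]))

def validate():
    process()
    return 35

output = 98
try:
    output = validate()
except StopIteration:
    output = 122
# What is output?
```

Step-by-step execution trace:
1. output starts at 98.
2. try: `validate()` calls `process()`.
3. `process()` evaluates `next(iter([]))`, which raises StopIteration; it propagates through validate (uncaught).
4. `return 35` in validate is not reached; the assignment to output does not complete.
5. `except StopIteration` matches → output = 122.
Result: 122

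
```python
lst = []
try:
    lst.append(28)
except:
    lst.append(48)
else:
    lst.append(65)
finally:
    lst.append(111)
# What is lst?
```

Step-by-step execution trace:
1. try: `lst.append(28)` → lst = [28]. No exception raised.
2. `except` is skipped.
3. `else` runs: `lst.append(65)` → lst = [28, 65].
4. `finally` always runs: `lst.append(111)` → lst = [28, 65, 111].
Result: [28, 65, 111]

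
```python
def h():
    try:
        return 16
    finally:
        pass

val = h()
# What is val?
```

Step-by-step execution trace:
1. `h()` enters try: `return 16` sets pending return value 16.
2. Before returning, `finally: pass` runs (no effect).
3. h() returns 16 → val = 16.
Result: 16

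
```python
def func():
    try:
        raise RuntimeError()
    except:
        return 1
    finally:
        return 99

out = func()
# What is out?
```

Step-by-step execution trace:
1. `func()` enters try: `raise RuntimeError()` raises RuntimeError.
2. bare `except` matches → `return 1` sets pending return value 1.
3. Before returning, `finally: return 99` runs and overrides the pending return.
4. func() returns 99 → out = 99.
Result: 99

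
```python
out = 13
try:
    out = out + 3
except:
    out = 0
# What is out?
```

Step-by-step execution trace:
1. out starts at 13.
2. try: `out = out + 3` → out = 16. No exception raised.
3. `except` is skipped.
Result: 16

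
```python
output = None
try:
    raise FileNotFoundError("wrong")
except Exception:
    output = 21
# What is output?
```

Step-by-step execution trace:
1. `raise FileNotFoundError(...)` raises FileNotFoundError.
2. `except Exception` matches (FileNotFoundError is a subclass of Exception) → output = 21.
Result: 21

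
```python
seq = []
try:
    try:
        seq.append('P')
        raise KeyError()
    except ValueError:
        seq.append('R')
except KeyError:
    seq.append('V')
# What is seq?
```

Step-by-step execution trace:
1. Inner try: `seq.append('P')` → seq = ['P'].
2. `raise KeyError()` raises KeyError.
3. Inner `except ValueError` does not match KeyError; exception propagates to outer try.
4. Outer `except KeyError` matches → `seq.append('V')` → seq = ['P', 'V'].
Result: ['P', 'V']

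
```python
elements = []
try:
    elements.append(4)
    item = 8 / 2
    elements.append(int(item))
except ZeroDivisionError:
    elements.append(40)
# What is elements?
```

Step-by-step execution trace:
1. try: `elements.append(4)` → elements = [4].
2. `item = 8 / 2` → item = 4.0. No exception raised.
3. `elements.append(int(item))` → elements = [4, 4].
4. `except ZeroDivisionError` is skipped (no exception was raised).
Result: [4, 4]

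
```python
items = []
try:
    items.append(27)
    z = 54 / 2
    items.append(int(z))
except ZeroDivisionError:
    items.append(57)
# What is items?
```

Step-by-step execution trace:
1. try: `items.append(27)` → items = [27].
2. `z = 54 / 2` → z = 27.0. No exception raised.
3. `items.append(int(z))` → items = [27, 27].
4. `except ZeroDivisionError` is skipped (no exception was raised).
Result: [27, 27]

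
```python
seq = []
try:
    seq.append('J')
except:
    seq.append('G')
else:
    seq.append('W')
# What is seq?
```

Step-by-step execution trace:
1. try: `seq.append('J')` → seq = ['J']. No exception raised.
2. `except` is skipped.
3. `else` runs (try completed without exception): `seq.append('W')` → seq = ['J', 'W'].
Result: ['J', 'W']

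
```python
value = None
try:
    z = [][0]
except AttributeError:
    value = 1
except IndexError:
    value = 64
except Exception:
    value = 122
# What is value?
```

Step-by-step execution trace:
1. `z = [][0]` raises IndexError.
2. `except AttributeError` does not match IndexError; skipped.
3. `except IndexError` matches → value = 64.
4. Remaining except clauses are skipped.
Result: 64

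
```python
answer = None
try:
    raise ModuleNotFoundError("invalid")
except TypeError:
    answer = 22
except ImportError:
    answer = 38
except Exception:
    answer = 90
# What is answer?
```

Step-by-step execution trace:
1. `raise ModuleNotFoundError(...)` raises ModuleNotFoundError.
2. `except TypeError` does not match (ModuleNotFoundError is not a subclass of TypeError); skipped.
3. `except ImportError` matches (ModuleNotFoundError is a subclass of ImportError) → answer = 38.
4. `except Exception` is not reached.
Result: 38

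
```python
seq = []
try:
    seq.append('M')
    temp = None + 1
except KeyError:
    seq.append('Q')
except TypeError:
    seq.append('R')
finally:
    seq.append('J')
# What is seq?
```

Step-by-step execution trace:
1. try: `seq.append('M')` → seq = ['M'].
2. `temp = None + 1` raises TypeError.
3. `except KeyError` does not match TypeError; skipped.
4. `except TypeError` matches → `seq.append('R')` → seq = ['M', 'R'].
5. finally always runs: `seq.append('J')` → seq = ['M', 'R', 'J'].
Result: ['M', 'R', 'J']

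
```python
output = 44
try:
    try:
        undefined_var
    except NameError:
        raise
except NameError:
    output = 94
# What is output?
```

Step-by-step execution trace:
1. Inner try: `undefined_var` raises NameError.
2. Inner `except NameError` matches; bare `raise` re-raises the same NameError.
3. Outer `except NameError` matches → output = 94.
Result: 94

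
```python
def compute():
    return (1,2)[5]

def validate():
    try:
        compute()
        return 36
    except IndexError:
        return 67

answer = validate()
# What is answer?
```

Step-by-step execution trace:
1. `validate()` calls `compute()`.
2. `compute()` evaluates `(1,2)[5]`, which raises IndexError; it propagates to the caller.
3. `return 36` is not reached.
4. `except IndexError` in validate matches → returns 67.
5. answer = 67.
Result: 67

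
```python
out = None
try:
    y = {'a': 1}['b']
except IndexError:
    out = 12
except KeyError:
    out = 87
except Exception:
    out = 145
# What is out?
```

Step-by-step execution trace:
1. `y = {'a': 1}['b']` raises KeyError.
2. `except IndexError` does not match KeyError; skipped.
3. `except KeyError` matches → out = 87.
4. Remaining except clauses are skipped.
Result: 87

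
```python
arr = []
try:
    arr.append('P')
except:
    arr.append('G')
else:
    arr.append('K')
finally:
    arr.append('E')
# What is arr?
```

Step-by-step execution trace:
1. try: `arr.append('P')` → arr = ['P']. No exception raised.
2. `except` is skipped.
3. `else` runs: `arr.append('K')` → arr = ['P', 'K'].
4. `finally` always runs: `arr.append('E')` → arr = ['P', 'K', 'E'].
Result: ['P', 'K', 'E']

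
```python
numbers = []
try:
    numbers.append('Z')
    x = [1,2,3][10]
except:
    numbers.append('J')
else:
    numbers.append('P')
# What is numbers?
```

Step-by-step execution trace:
1. try: `numbers.append('Z')` → numbers = ['Z'].
2. `x = [1,2,3][10]` raises IndexError.
3. bare `except` matches → `numbers.append('J')` → numbers = ['Z', 'J'].
4. `else` is skipped (an exception was raised).
Result: ['Z', 'J']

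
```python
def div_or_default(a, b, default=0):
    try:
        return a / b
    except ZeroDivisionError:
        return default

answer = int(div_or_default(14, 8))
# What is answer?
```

Step-by-step execution trace:
1. `div_or_default(14, 8)` enters try: `return 14 / 8` → returns 1.75. No exception raised.
2. `except ZeroDivisionError` is skipped.
3. `int(1.75)` → 1 → answer = 1.
Result: 1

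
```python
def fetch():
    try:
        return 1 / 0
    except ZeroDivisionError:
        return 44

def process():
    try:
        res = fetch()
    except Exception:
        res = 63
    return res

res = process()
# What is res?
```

Step-by-step execution trace:
1. `process()` calls `fetch()`.
2. In fetch: `1 / 0` raises ZeroDivisionError; `except ZeroDivisionError` catches it → returns 44.
3. In process: `res = fetch()` → res = 44. No exception reaches process.
4. `except Exception` is skipped; process returns 44.
5. res = 44.
Result: 44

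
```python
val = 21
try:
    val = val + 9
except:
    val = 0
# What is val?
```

Step-by-step execution trace:
1. val starts at 21.
2. try: `val = val + 9` → val = 30. No exception raised.
3. `except` is skipped.
Result: 30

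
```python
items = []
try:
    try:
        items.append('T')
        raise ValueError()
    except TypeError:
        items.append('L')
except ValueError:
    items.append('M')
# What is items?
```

Step-by-step execution trace:
1. Inner try: `items.append('T')` → items = ['T'].
2. `raise ValueError()` raises ValueError.
3. Inner `except TypeError` does not match ValueError; exception propagates to outer try.
4. Outer `except ValueError` matches → `items.append('M')` → items = ['T', 'M'].
Result: ['T', 'M']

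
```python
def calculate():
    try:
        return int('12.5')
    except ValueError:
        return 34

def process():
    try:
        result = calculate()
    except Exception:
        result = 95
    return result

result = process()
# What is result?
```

Step-by-step execution trace:
1. `process()` calls `calculate()`.
2. In calculate: `int('12.5')` raises ValueError; `except ValueError` catches it → returns 34.
3. In process: `result = calculate()` → result = 34. No exception reaches process.
4. `except Exception` is skipped; process returns 34.
5. result = 34.
Result: 34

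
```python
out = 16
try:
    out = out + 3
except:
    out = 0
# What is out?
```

Step-by-step execution trace:
1. out starts at 16.
2. try: `out = out + 3` → out = 19. No exception raised.
3. `except` is skipped.
Result: 19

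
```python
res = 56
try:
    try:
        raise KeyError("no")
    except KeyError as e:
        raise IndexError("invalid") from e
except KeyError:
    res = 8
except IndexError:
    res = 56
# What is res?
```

Step-by-step execution trace:
1. Inner try raises KeyError; inner `except KeyError as e` catches it.
2. `raise IndexError(...) from e` raises IndexError (KeyError is attached as __cause__, but only IndexError is active).
3. Outer `except KeyError` does not match IndexError; skipped.
4. Outer `except IndexError` matches → res = 56.
Result: 56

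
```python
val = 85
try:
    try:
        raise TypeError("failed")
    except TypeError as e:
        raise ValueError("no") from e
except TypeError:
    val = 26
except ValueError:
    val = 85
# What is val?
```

Step-by-step execution trace:
1. Inner try raises TypeError; inner `except TypeError as e` catches it.
2. `raise ValueError(...) from e` raises ValueError (TypeError is attached as __cause__, but only ValueError is active).
3. Outer `except TypeError` does not match ValueError; skipped.
4. Outer `except ValueError` matches → val = 85.
Result: 85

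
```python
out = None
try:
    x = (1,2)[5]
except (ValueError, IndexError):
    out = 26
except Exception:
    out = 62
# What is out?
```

Step-by-step execution trace:
1. `x = (1,2)[5]` raises IndexError.
2. `except (ValueError, IndexError)` matches (IndexError is in the tuple) → out = 26.
3. `except Exception` is not reached.
Result: 26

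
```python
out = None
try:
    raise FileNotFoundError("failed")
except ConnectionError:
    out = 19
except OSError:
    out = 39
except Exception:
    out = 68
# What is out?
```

Step-by-step execution trace:
1. `raise FileNotFoundError(...)` raises FileNotFoundError.
2. `except ConnectionError` does not match (FileNotFoundError is not a subclass of ConnectionError); skipped.
3. `except OSError` matches (FileNotFoundError is a subclass of OSError) → out = 39.
4. `except Exception` is not reached.
Result: 39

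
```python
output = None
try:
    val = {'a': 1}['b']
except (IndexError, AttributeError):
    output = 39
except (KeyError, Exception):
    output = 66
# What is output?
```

Step-by-step execution trace:
1. `val = {'a': 1}['b']` raises KeyError.
2. `except (IndexError, AttributeError)` does not match KeyError; skipped.
3. `except (KeyError, Exception)` matches (KeyError is in the tuple) → output = 66.
Result: 66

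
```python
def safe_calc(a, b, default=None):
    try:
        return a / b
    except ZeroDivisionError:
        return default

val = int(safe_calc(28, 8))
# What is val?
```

Step-by-step execution trace:
1. `safe_calc(28, 8)` enters try: `return 28 / 8` → returns 3.5. No exception raised.
2. `except ZeroDivisionError` is skipped.
3. `int(3.5)` → 3 → val = 3.
Result: 3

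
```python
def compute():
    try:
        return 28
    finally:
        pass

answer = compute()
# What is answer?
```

Step-by-step execution trace:
1. `compute()` enters try: `return 28` sets pending return value 28.
2. Before returning, `finally: pass` runs (no effect).
3. compute() returns 28 → answer = 28.
Result: 28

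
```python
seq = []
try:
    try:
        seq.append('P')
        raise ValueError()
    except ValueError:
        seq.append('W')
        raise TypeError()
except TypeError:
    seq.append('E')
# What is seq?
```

Step-by-step execution trace:
1. Inner try: `seq.append('P')` → seq = ['P'].
2. `raise ValueError()` raises ValueError.
3. Inner `except ValueError` matches → `seq.append('W')` → seq = ['P', 'W'].
4. `raise TypeError()` raises TypeError; propagates to outer try.
5. Outer `except TypeError` matches → `seq.append('E')` → seq = ['P', 'W', 'E'].
Result: ['P', 'W', 'E']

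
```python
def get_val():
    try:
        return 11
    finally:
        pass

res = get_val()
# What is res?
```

Step-by-step execution trace:
1. `get_val()` enters try: `return 11` sets pending return value 11.
2. Before returning, `finally: pass` runs (no effect).
3. get_val() returns 11 → res = 11.
Result: 11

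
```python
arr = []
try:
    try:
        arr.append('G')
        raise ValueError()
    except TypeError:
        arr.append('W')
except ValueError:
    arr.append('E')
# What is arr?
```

Step-by-step execution trace:
1. Inner try: `arr.append('G')` → arr = ['G'].
2. `raise ValueError()` raises ValueError.
3. Inner `except TypeError` does not match ValueError; exception propagates to outer try.
4. Outer `except ValueError` matches → `arr.append('E')` → arr = ['G', 'E'].
Result: ['G', 'E']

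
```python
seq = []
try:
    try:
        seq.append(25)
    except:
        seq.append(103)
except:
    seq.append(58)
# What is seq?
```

Step-by-step execution trace:
1. Inner try: `seq.append(25)` → seq = [25]. No exception raised.
2. Inner `except` is skipped.
3. Inner try completes normally; outer `except` is skipped.
Result: [25]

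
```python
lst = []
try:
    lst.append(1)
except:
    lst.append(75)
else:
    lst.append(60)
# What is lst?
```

Step-by-step execution trace:
1. try: `lst.append(1)` → lst = [1]. No exception raised.
2. `except` is skipped.
3. `else` runs (try completed without exception): `lst.append(60)` → lst = [1, 60].
Result: [1, 60]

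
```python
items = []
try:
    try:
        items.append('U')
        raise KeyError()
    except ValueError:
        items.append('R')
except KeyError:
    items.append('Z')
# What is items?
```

Step-by-step execution trace:
1. Inner try: `items.append('U')` → items = ['U'].
2. `raise KeyError()` raises KeyError.
3. Inner `except ValueError` does not match KeyError; exception propagates to outer try.
4. Outer `except KeyError` matches → `items.append('Z')` → items = ['U', 'Z'].
Result: ['U', 'Z']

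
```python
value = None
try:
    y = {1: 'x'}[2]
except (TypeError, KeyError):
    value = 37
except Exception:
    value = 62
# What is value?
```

Step-by-step execution trace:
1. `y = {1: 'x'}[2]` raises KeyError.
2. `except (TypeError, KeyError)` matches (KeyError is in the tuple) → value = 37.
3. `except Exception` is not reached.
Result: 37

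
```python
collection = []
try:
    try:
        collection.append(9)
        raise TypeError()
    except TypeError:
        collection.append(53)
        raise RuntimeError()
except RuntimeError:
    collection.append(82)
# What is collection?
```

Step-by-step execution trace:
1. Inner try: `collection.append(9)` → collection = [9].
2. `raise TypeError()` raises TypeError.
3. Inner `except TypeError` matches → `collection.append(53)` → collection = [9, 53].
4. `raise RuntimeError()` raises RuntimeError; propagates to outer try.
5. Outer `except RuntimeError` matches → `collection.append(82)` → collection = [9, 53, 82].
Result: [9, 53, 82]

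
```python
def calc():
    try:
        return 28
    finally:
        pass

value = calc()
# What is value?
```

Step-by-step execution trace:
1. `calc()` enters try: `return 28` sets pending return value 28.
2. Before returning, `finally: pass` runs (no effect).
3. calc() returns 28 → value = 28.
Result: 28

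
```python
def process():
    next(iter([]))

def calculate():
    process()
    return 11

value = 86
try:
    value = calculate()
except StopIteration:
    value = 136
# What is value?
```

Step-by-step execution trace:
1. value starts at 86.
2. try: `calculate()` calls `process()`.
3. `process()` evaluates `next(iter([]))`, which raises StopIteration; it propagates through calculate (uncaught).
4. `return 11` in calculate is not reached; the assignment to value does not complete.
5. `except StopIteration` matches → value = 136.
Result: 136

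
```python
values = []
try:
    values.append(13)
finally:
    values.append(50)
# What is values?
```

Step-by-step execution trace:
1. try: `values.append(13)` → values = [13].
2. The try body completes without raising.
3. finally always runs: `values.append(50)` → values = [13, 50].
Result: [13, 50]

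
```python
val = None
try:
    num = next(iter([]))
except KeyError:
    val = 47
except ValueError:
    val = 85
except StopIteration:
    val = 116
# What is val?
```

Step-by-step execution trace:
1. `num = next(iter([]))` raises StopIteration.
2. `except KeyError` does not match StopIteration; skipped.
3. `except ValueError` does not match StopIteration; skipped.
4. `except StopIteration` matches → val = 116.
Result: 116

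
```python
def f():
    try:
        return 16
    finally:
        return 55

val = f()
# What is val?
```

Step-by-step execution trace:
1. `f()` enters try: `return 16` sets pending return value 16.
2. Before returning, `finally: return 55` runs and overrides the pending return.
3. f() returns 55 → val = 55.
Result: 55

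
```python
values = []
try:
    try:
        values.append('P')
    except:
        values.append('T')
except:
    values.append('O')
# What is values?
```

Step-by-step execution trace:
1. Inner try: `values.append('P')` → values = ['P']. No exception raised.
2. Inner `except` is skipped.
3. Inner try completes normally; outer `except` is skipped.
Result: ['P']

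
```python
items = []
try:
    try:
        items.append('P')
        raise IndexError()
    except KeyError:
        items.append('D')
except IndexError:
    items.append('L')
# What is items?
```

Step-by-step execution trace:
1. Inner try: `items.append('P')` → items = ['P'].
2. `raise IndexError()` raises IndexError.
3. Inner `except KeyError` does not match IndexError; exception propagates to outer try.
4. Outer `except IndexError` matches → `items.append('L')` → items = ['P', 'L'].
Result: ['P', 'L']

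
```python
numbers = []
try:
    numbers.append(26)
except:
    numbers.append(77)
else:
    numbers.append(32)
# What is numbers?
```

Step-by-step execution trace:
1. try: `numbers.append(26)` → numbers = [26]. No exception raised.
2. `except` is skipped.
3. `else` runs (try completed without exception): `numbers.append(32)` → numbers = [26, 32].
Result: [26, 32]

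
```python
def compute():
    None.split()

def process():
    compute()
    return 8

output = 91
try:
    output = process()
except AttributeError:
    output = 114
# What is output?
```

Step-by-step execution trace:
1. output starts at 91.
2. try: `process()` calls `compute()`.
3. `compute()` evaluates `None.split()`, which raises AttributeError; it propagates through process (uncaught).
4. `return 8` in process is not reached; the assignment to output does not complete.
5. `except AttributeError` matches → output = 114.
Result: 114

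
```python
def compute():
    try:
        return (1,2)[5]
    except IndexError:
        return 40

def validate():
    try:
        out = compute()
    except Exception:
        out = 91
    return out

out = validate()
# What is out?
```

Step-by-step execution trace:
1. `validate()` calls `compute()`.
2. In compute: `(1,2)[5]` raises IndexError; `except IndexError` catches it → returns 40.
3. In validate: `out = compute()` → out = 40. No exception reaches validate.
4. `except Exception` is skipped; validate returns 40.
5. out = 40.
Result: 40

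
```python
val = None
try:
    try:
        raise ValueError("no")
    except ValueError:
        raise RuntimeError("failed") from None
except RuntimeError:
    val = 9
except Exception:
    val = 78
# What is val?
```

Step-by-step execution trace:
1. Inner try raises ValueError; inner `except ValueError` catches it.
2. `raise RuntimeError(...) from None` raises RuntimeError (from None suppresses __context__, but the active exception is still RuntimeError).
3. Outer `except RuntimeError` matches → val = 9.
4. `except Exception` is not reached.
Result: 9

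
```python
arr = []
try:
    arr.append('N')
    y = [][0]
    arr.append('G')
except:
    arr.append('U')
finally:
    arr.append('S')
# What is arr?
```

Step-by-step execution trace:
1. try: `arr.append('N')` → arr = ['N'].
2. `y = [][0]` raises IndexError; `arr.append('G')` is not reached.
3. bare `except` matches → `arr.append('U')` → arr = ['N', 'U'].
4. finally always runs: `arr.append('S')` → arr = ['N', 'U', 'S'].
Result: ['N', 'U', 'S']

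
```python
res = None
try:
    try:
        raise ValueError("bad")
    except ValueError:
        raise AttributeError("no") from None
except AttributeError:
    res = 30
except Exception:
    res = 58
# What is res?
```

Step-by-step execution trace:
1. Inner try raises ValueError; inner `except ValueError` catches it.
2. `raise AttributeError(...) from None` raises AttributeError (from None suppresses __context__, but the active exception is still AttributeError).
3. Outer `except AttributeError` matches → res = 30.
4. `except Exception` is not reached.
Result: 30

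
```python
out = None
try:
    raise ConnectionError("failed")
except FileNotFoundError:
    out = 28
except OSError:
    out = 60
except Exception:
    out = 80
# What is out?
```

Step-by-step execution trace:
1. `raise ConnectionError(...)` raises ConnectionError.
2. `except FileNotFoundError` does not match (ConnectionError is not a subclass of FileNotFoundError); skipped.
3. `except OSError` matches (ConnectionError is a subclass of OSError) → out = 60.
4. `except Exception` is not reached.
Result: 60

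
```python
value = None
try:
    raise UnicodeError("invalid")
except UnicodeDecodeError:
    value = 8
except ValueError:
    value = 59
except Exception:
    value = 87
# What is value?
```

Step-by-step execution trace:
1. `raise UnicodeError(...)` raises UnicodeError.
2. `except UnicodeDecodeError` does not match (UnicodeError is not a subclass of UnicodeDecodeError); skipped.
3. `except ValueError` matches (UnicodeError is a subclass of ValueError) → value = 59.
4. `except Exception` is not reached.
Result: 59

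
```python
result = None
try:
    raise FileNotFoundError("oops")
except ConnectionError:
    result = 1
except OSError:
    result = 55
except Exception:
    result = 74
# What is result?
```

Step-by-step execution trace:
1. `raise FileNotFoundError(...)` raises FileNotFoundError.
2. `except ConnectionError` does not match (FileNotFoundError is not a subclass of ConnectionError); skipped.
3. `except OSError` matches (FileNotFoundError is a subclass of OSError) → result = 55.
4. `except Exception` is not reached.
Result: 55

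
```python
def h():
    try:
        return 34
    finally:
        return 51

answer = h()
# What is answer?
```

Step-by-step execution trace:
1. `h()` enters try: `return 34` sets pending return value 34.
2. Before returning, `finally: return 51` runs and overrides the pending return.
3. h() returns 51 → answer = 51.
Result: 51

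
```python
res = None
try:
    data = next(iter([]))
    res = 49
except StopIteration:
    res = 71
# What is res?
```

Step-by-step execution trace:
1. `data = next(iter([]))` raises StopIteration.
2. `res = 49` is not reached.
3. `except StopIteration` matches → res = 71.
Result: 71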